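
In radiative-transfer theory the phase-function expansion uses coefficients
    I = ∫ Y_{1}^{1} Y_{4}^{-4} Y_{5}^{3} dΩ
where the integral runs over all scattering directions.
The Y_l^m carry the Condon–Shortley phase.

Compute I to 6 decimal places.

Rules hold: Σm=0, L=10 even, 3≤5≤5.
N = 3·9·11 = 297
Δ = 0!·2!·8!/11! = 1/495
Racah Σ t=0..0: t=0:+1/576 = 1/576
⇒ 3j(1 4 5; 0 0 0)² = 5/99, sgn -1
Racah Σ t=0..0: t=0:+1/80640 = 1/80640
⇒ 3j(1 4 5; 1 -4 3)² = 1/495, sgn +1
4πI² = N·(3j₀)²·(3jₘ)² = 1/33
I = -1·√(0.030303/4π) = -0.04910640

-0.049106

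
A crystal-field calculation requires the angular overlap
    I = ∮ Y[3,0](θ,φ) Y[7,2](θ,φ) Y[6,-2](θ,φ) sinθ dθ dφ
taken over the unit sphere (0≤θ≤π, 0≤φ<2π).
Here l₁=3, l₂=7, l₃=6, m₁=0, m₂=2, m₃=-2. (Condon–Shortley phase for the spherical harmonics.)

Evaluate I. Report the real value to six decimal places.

Rules hold: Σm=0, L=16 even, 4≤6≤10.
N = 7·15·13 = 1365
Δ = 4!·2!·10!/17! = 1/2042040
Racah Σ t=1..3: t=1:−1/207360 t=2:+1/57600 t=3:−1/207360 = 1/129600
⇒ 3j(3 7 6; 0 0 0)² = 168/12155, sgn +1
Racah Σ t=1..3: t=1:−1/967680 t=2:+1/120960 t=3:−1/207360 = 1/414720
⇒ 3j(3 7 6; 0 2 -2)² = 21/4862, sgn +1
4πI² = N·(3j₀)²·(3jₘ)² = 37044/454597
I = +1·√(0.0814876/4π) = 0.08052685

0.080527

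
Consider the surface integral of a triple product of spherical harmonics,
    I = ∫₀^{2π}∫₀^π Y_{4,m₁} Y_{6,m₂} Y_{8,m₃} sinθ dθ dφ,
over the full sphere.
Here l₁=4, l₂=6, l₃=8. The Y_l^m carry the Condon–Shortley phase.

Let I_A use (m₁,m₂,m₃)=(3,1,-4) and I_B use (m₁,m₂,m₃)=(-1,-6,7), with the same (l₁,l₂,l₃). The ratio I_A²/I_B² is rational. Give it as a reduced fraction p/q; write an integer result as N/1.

l's match ⇒ only the (l;m) 3-j factors differ between A and B.
A: triangle coeff Δ(4,6,8) = 1/23279256; Σ_t [0,1]: t=0:+1/7257600 t=1:−1/12441600 = 1/17418240; (3j)²=125/25194 [(4 6 8; 3 1 -4)], sign=+1
B: triangle coeff Δ(4,6,8) = 1/23279256; Σ_t [0,0]: t=0:+1/870912000 = 1/870912000; (3j)²=33/1292 [(4 6 8; -1 -6 7)], sign=-1
I_A²/I_B² = (125/25194)/(33/1292) = 250/1287

250/1287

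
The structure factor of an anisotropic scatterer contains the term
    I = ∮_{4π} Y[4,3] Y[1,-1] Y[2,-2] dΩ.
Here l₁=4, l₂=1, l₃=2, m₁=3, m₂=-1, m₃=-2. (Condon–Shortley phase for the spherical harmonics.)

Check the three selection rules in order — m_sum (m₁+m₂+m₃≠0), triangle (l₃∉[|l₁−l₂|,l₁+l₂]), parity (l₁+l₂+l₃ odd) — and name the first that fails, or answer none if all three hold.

Σmᵢ = 0  ✓
l₃∈[|l₁−l₂|,l₁+l₂]=[3,5], have l₃=2  ✗
Σlᵢ = 7 ⇒ odd

triangle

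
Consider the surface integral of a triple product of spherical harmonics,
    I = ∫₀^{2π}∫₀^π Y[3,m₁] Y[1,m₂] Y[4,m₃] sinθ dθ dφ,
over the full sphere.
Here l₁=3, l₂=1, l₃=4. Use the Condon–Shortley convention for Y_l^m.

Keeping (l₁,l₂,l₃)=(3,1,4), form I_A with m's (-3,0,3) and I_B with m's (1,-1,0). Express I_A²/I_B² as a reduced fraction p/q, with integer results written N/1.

7/6

Same 3,1,4: normalisation and zero-m 3j drop out of the ratio.
A: Δ: 0! 6! 2! / 9! → 1/252; sum: t=0:+1/720 = 1/720; 3j²(3 1 4; -3 0 3) = Δ·Π!·Σ² = 1/36  (sign -1)
B: Δ: 0! 6! 2! / 9! → 1/252; sum: t=0:+1/96 = 1/96; 3j²(3 1 4; 1 -1 0) = Δ·Π!·Σ² = 1/42  (sign +1)
I_A²/I_B² = (1/36)/(1/42) = 7/6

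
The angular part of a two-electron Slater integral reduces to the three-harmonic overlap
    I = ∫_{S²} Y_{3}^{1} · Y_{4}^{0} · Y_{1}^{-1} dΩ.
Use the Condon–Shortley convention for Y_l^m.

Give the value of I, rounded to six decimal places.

0.150786

Rules hold: Σm=0, L=8 even, 1≤1≤7.
N = 7·9·3 = 189
Δ = 6!·0!·2!/9! = 1/252
Racah Σ t=3..3: t=3:−1/36 = -1/36
⇒ 3j(3 4 1; 0 0 0)² = 4/63, sgn +1
Racah Σ t=2..2: t=2:+1/96 = 1/96
⇒ 3j(3 4 1; 1 0 -1)² = 1/42, sgn +1
4πI² = N·(3j₀)²·(3jₘ)² = 2/7
I = +1·√(0.285714/4π) = 0.15078601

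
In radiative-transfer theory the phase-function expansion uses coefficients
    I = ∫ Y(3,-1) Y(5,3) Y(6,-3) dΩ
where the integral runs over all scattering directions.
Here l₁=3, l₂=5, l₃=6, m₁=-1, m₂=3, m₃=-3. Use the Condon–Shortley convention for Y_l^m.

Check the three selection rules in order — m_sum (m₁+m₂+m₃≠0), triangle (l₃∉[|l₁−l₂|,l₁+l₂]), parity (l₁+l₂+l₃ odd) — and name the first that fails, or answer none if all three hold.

m_sum

azimuthal sum: -1 + 3 − 3 = -1  ✗
2 ≤ 6 ≤ 8 (triangle on l)
L = 3 + 5 + 6 = 14 (even)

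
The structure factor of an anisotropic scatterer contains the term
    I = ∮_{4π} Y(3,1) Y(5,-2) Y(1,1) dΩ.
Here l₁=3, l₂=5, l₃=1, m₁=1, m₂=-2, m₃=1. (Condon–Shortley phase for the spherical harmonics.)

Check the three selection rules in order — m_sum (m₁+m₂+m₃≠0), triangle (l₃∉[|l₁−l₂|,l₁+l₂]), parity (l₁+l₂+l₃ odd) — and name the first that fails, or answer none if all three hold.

m₁+m₂+m₃ = 1 − 2 + 1 = 0  ✓
triangle: |3−5|=2 ≤ l₃=1 ≤ 3+5=8  ✗
parity: l₁+l₂+l₃ = 9 is odd

triangle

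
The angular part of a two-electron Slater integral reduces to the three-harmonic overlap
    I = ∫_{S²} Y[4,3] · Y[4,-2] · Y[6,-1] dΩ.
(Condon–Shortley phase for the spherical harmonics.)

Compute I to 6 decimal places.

m-sum 0 ✓  L=14 even ✓  0≤6≤8 ✓
Π(2lᵢ+1) = 9×9×13 = 1053
triangle coeff Δ(4,4,6) = 1/1261260
Σ_t [0,2]: t=0:+1/4608 t=1:−1/1296 t=2:+1/4608 = -7/20736
(3j)²=20/1287 [(4 4 6; 0 0 0)], sign=-1
Σ_t [0,1]: t=0:+1/11520 t=1:−1/86400 = 13/172800
(3j)²=13/660 [(4 4 6; 3 -2 -1)], sign=-1
⇒ 4πI² = 39/121
I = (+1)√(39/121/(4π)) = 0.16015286

0.160153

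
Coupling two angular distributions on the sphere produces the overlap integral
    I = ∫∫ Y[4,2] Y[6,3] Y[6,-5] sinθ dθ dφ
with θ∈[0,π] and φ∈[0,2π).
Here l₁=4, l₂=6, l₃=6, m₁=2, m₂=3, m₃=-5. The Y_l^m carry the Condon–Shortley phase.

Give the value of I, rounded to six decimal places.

-0.147064

Rules hold: Σm=0, L=16 even, 2≤6≤10.
N = 9·13·13 = 1521
Δ = 4!·4!·8!/17! = 1/15315300
Racah Σ t=0..4: t=0:+1/829440 t=1:−1/25920 t=2:+1/9216 t=3:−1/25920 t=4:+1/829440 = 7/207360
⇒ 3j(4 6 6; 0 0 0)² = 28/2431, sgn +1
Racah Σ t=1..2: t=1:−1/1451520 t=2:+1/483840 = 1/725760
⇒ 3j(4 6 6; 2 3 -5)² = 24/1547, sgn -1
4πI² = N·(3j₀)²·(3jₘ)² = 864/3179
I = -1·√(0.271784/4π) = -0.14706410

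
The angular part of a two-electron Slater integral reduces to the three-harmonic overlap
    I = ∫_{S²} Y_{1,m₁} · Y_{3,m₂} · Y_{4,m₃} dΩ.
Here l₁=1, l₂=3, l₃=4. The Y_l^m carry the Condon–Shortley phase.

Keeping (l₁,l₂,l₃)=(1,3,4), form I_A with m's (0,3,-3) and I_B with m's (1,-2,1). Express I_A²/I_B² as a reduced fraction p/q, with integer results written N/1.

Same 1,3,4: normalisation and zero-m 3j drop out of the ratio.
A: Δ: 0! 2! 6! / 9! → 1/252; sum: t=0:+1/720 = 1/720; 3j²(1 3 4; 0 3 -3) = Δ·Π!·Σ² = 1/36  (sign -1)
B: Δ: 0! 2! 6! / 9! → 1/252; sum: t=0:+1/240 = 1/240; 3j²(1 3 4; 1 -2 1) = Δ·Π!·Σ² = 1/84  (sign -1)
I_A²/I_B² = (1/36)/(1/84) = 7/3

7/3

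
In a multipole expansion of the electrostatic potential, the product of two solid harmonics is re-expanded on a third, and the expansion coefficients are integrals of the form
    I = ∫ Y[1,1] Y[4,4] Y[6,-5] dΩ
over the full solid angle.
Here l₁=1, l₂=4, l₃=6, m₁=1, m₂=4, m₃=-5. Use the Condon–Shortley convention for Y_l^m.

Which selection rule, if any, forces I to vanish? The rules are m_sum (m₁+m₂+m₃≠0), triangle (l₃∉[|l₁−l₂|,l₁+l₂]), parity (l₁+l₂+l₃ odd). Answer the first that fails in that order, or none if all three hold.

triangle

Σmᵢ = 0  ✓
l₃∈[|l₁−l₂|,l₁+l₂]=[3,5], have l₃=6  ✗
Σlᵢ = 11 ⇒ odd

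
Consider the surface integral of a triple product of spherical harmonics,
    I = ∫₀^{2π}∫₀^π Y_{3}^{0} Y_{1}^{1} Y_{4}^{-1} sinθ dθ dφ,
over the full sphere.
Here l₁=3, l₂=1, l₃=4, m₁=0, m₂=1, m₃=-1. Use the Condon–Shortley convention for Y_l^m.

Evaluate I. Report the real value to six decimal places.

m-sum 0 ✓  L=8 even ✓  2≤4≤4 ✓
Π(2lᵢ+1) = 7×3×9 = 189
triangle coeff Δ(3,1,4) = 1/252
Σ_t [0,0]: t=0:+1/36 = 1/36
(3j)²=4/63 [(3 1 4; 0 0 0)], sign=+1
Σ_t [0,0]: t=0:+1/72 = 1/72
(3j)²=5/126 [(3 1 4; 0 1 -1)], sign=-1
⇒ 4πI² = 10/21
I = (-1)√(10/21/(4π)) = -0.19466390

-0.194664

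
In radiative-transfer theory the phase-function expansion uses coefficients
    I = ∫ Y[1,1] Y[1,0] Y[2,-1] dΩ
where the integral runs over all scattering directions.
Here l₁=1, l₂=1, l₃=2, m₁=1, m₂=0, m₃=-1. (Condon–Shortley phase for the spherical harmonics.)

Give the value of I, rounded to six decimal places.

-0.218510

Checks pass: Σm=0; 4 even; l₃=2∈[0,2].
(2·1+1)(2·1+1)(2·2+1) = 45
Δ: 0! 2! 2! / 5! → 1/30
sum: t=0:+1/1 = 1/1
3j²(1 1 2; 0 0 0) = Δ·Π!·Σ² = 2/15  (sign +1)
sum: t=0:+1/2 = 1/2
3j²(1 1 2; 1 0 -1) = Δ·Π!·Σ² = 1/10  (sign -1)
combine: 4πI² = 45·2/15·1/10 = 3/5
take √, sign -1: I = -0.21850969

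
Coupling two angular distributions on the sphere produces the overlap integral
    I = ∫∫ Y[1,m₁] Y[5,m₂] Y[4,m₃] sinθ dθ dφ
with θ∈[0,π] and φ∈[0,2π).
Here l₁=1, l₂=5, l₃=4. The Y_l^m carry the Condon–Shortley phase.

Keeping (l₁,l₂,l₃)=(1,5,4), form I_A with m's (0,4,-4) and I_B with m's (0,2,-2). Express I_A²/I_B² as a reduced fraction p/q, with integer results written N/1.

3/7

Same 1,5,4: normalisation and zero-m 3j drop out of the ratio.
A: Δ: 2! 0! 8! / 11! → 1/495; sum: t=1:−1/40320 = -1/40320; 3j²(1 5 4; 0 4 -4) = Δ·Π!·Σ² = 1/55  (sign -1)
B: Δ: 2! 0! 8! / 11! → 1/495; sum: t=1:−1/1440 = -1/1440; 3j²(1 5 4; 0 2 -2) = Δ·Π!·Σ² = 7/165  (sign -1)
I_A²/I_B² = (1/55)/(7/165) = 3/7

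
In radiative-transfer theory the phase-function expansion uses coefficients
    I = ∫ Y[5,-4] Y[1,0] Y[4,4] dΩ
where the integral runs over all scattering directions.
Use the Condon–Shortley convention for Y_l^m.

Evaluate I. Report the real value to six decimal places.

m-sum 0 ✓  L=10 even ✓  4≤4≤6 ✓
Π(2lᵢ+1) = 11×3×9 = 297
triangle coeff Δ(5,1,4) = 1/495
Σ_t [1,1]: t=1:−1/576 = -1/576
(3j)²=5/99 [(5 1 4; 0 0 0)], sign=-1
Σ_t [1,1]: t=1:−1/40320 = -1/40320
(3j)²=1/55 [(5 1 4; -4 0 4)], sign=-1
⇒ 4πI² = 3/11
I = (+1)√(3/11/(4π)) = 0.14731920

0.147319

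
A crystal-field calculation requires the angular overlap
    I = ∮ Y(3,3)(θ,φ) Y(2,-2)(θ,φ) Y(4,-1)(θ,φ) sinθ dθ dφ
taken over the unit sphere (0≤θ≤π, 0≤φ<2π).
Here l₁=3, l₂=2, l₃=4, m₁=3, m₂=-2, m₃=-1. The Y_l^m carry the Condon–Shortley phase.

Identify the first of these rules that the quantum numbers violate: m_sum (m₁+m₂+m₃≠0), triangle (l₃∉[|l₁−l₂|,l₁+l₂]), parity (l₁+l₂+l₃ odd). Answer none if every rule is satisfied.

azimuthal sum: 3 − 2 − 1 = 0  ✓
1 ≤ 4 ≤ 5 (triangle on l)  ✓
L = 3 + 2 + 4 = 9 (odd)  ✗

parity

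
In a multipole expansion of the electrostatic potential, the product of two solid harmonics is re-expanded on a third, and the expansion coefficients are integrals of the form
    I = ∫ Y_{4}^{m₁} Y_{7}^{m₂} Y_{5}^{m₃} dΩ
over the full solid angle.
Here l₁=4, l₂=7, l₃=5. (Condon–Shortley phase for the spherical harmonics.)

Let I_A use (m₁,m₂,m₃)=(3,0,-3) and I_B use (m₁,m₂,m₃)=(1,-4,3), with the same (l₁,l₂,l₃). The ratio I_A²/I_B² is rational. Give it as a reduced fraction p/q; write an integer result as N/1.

35378/5577

Shared (l₁,l₂,l₃)=(4,7,5): N and (l;000)² cancel in I_A²/I_B².
A: Δ = 6!·2!·8!/17! = 1/6126120; Racah Σ t=0..1: t=0:+1/3628800 t=1:−1/345600 = -19/7257600; ⇒ 3j(4 7 5; 3 0 -3)² = 2527/218790, sgn -1
B: Δ = 6!·2!·8!/17! = 1/6126120; Racah Σ t=1..3: t=1:−1/345600 t=2:+1/241920 t=3:−1/2903040 = 13/14515200; ⇒ 3j(4 7 5; 1 -4 3)² = 13/7140, sgn +1
I_A²/I_B² = (2527/218790)/(13/7140) = 35378/5577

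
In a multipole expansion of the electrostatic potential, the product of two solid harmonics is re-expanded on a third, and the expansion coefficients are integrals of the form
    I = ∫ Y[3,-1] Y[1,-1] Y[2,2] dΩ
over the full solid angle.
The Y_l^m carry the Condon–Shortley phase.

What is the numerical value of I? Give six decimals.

-0.082589

m-sum 0 ✓  L=6 even ✓  2≤2≤4 ✓
Π(2lᵢ+1) = 7×3×5 = 105
triangle coeff Δ(3,1,2) = 1/105
Σ_t [1,1]: t=1:−1/4 = -1/4
(3j)²=3/35 [(3 1 2; 0 0 0)], sign=-1
Σ_t [0,0]: t=0:+1/48 = 1/48
(3j)²=1/105 [(3 1 2; -1 -1 2)], sign=+1
⇒ 4πI² = 3/35
I = (-1)√(3/35/(4π)) = -0.08258890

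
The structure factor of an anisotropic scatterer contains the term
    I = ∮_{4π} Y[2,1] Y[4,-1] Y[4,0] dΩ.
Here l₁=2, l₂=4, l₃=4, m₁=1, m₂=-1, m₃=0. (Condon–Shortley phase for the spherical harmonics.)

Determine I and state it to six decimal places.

-0.044869

Rules hold: Σm=0, L=10 even, 2≤4≤6.
N = 5·9·9 = 405
Δ = 2!·2!·6!/11! = 1/13860
Racah Σ t=0..2: t=0:+1/192 t=1:−1/36 t=2:+1/192 = -5/288
⇒ 3j(2 4 4; 0 0 0)² = 20/693, sgn -1
Racah Σ t=0..1: t=0:+1/72 t=1:−1/96 = 1/288
⇒ 3j(2 4 4; 1 -1 0)² = 1/462, sgn +1
4πI² = N·(3j₀)²·(3jₘ)² = 150/5929
I = -1·√(0.0252994/4π) = -0.04486937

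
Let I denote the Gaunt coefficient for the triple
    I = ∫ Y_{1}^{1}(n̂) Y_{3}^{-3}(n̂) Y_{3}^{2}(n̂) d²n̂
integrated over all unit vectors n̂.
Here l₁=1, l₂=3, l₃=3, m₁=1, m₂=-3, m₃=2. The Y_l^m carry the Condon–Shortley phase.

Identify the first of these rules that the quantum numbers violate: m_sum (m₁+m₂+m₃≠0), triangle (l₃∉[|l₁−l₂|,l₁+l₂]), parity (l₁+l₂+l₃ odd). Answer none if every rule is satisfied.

parity

Σmᵢ = 0  ✓
l₃∈[|l₁−l₂|,l₁+l₂]=[2,4], have l₃=3  ✓
Σlᵢ = 7 ⇒ odd  ✗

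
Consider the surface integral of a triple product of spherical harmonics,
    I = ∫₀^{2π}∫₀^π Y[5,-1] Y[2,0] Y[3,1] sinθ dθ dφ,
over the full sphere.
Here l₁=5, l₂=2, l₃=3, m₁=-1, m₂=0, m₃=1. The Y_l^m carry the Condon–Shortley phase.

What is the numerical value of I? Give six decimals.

m-sum 0 ✓  L=10 even ✓  3≤3≤7 ✓
Π(2lᵢ+1) = 11×5×7 = 385
triangle coeff Δ(5,2,3) = 1/2310
Σ_t [2,2]: t=2:+1/144 = 1/144
(3j)²=10/231 [(5 2 3; 0 0 0)], sign=-1
Σ_t [2,2]: t=2:+1/192 = 1/192
(3j)²=3/77 [(5 2 3; -1 0 1)], sign=+1
⇒ 4πI² = 50/77
I = (-1)√(50/77/(4π)) = -0.22731846

-0.227318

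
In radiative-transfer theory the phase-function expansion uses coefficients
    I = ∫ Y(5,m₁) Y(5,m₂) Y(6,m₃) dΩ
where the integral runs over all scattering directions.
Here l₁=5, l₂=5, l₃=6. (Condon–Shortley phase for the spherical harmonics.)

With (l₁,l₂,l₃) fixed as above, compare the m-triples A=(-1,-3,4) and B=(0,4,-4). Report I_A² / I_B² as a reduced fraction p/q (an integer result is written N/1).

169/240

l's match ⇒ only the (l;m) 3-j factors differ between A and B.
A: triangle coeff Δ(5,5,6) = 1/28588560; Σ_t [0,2]: t=0:+1/829440 t=1:−1/86400 t=2:+1/138240 = -13/4147200; (3j)²=13/3740 [(5 5 6; -1 -3 4)], sign=-1
B: triangle coeff Δ(5,5,6) = 1/28588560; Σ_t [3,4]: t=3:−1/207360 t=4:+1/345600 = -1/518400; (3j)²=12/2431 [(5 5 6; 0 4 -4)], sign=-1
I_A²/I_B² = (13/3740)/(12/2431) = 169/240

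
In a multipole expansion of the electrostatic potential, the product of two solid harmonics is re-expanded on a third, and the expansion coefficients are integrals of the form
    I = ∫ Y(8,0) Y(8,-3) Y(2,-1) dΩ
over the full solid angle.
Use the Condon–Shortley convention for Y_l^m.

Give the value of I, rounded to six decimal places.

m-sum = 0 − 3 − 1 = -4 ≠ 0 ⇒ I = 0

0.000000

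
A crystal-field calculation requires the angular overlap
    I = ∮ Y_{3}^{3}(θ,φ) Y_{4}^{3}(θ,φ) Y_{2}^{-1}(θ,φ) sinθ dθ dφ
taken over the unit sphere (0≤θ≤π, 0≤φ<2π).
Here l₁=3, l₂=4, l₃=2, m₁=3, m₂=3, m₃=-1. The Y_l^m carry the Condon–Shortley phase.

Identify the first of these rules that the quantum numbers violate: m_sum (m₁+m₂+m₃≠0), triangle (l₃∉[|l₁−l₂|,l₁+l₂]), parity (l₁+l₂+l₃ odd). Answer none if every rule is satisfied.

azimuthal sum: 3 + 3 − 1 = 5  ✗
1 ≤ 2 ≤ 7 (triangle on l)
L = 3 + 4 + 2 = 9 (odd)

m_sum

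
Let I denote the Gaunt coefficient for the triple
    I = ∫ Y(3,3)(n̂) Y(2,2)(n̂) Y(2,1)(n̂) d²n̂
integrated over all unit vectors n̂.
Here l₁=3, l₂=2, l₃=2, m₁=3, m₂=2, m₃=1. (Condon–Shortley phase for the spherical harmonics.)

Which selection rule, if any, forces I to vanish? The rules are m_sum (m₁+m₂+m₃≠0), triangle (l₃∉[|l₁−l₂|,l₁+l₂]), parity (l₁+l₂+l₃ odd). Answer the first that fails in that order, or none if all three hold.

Σmᵢ = 6  ✗
l₃∈[|l₁−l₂|,l₁+l₂]=[1,5], have l₃=2
Σlᵢ = 7 ⇒ odd

m_sum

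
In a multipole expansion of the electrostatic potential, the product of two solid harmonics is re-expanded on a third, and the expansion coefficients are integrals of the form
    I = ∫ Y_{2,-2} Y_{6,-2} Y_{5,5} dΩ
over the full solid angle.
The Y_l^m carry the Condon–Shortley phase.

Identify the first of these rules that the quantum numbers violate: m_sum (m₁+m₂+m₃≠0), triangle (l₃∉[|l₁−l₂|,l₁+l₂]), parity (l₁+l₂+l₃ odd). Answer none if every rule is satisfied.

Σmᵢ = 1  ✗
l₃∈[|l₁−l₂|,l₁+l₂]=[4,8], have l₃=5
Σlᵢ = 13 ⇒ odd

m_sum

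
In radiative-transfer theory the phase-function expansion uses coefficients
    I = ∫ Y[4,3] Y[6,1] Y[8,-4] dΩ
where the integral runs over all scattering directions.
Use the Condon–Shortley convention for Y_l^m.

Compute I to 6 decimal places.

-0.092569

m-sum 0 ✓  L=18 even ✓  2≤8≤10 ✓
Π(2lᵢ+1) = 9×13×17 = 1989
triangle coeff Δ(4,6,8) = 1/23279256
Σ_t [0,2]: t=0:+1/1658880 t=1:−1/518400 t=2:+1/1658880 = -1/1382400
(3j)²=504/46189 [(4 6 8; 0 0 0)], sign=-1
Σ_t [0,1]: t=0:+1/7257600 t=1:−1/12441600 = 1/17418240
(3j)²=125/25194 [(4 6 8; 3 1 -4)], sign=+1
⇒ 4πI² = 94500/877591
I = (-1)√(94500/877591/(4π)) = -0.09256885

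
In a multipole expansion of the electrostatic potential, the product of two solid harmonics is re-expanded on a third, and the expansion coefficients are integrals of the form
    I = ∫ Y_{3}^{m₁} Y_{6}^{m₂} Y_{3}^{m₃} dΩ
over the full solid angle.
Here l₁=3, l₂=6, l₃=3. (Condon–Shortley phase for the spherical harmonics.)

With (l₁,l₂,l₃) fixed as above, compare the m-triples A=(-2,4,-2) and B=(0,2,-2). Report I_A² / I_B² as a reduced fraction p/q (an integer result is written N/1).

9/4

Same 3,6,3: normalisation and zero-m 3j drop out of the ratio.
A: Δ: 6! 0! 6! / 13! → 1/12012; sum: t=5:−1/14400 = -1/14400; 3j²(3 6 3; -2 4 -2) = Δ·Π!·Σ² = 6/143  (sign +1)
B: Δ: 6! 0! 6! / 13! → 1/12012; sum: t=3:−1/4320 = -1/4320; 3j²(3 6 3; 0 2 -2) = Δ·Π!·Σ² = 8/429  (sign +1)
I_A²/I_B² = (6/143)/(8/429) = 9/4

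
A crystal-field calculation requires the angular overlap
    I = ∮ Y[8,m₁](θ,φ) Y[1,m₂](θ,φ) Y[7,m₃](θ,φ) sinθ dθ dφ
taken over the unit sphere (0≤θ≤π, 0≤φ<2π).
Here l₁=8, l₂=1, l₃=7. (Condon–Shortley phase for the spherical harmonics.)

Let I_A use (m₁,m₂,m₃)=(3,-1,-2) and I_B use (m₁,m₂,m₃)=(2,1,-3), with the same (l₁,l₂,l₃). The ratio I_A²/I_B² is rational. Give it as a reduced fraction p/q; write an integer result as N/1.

11/3

Same 8,1,7: normalisation and zero-m 3j drop out of the ratio.
A: Δ: 2! 14! 0! / 17! → 1/2040; sum: t=0:+1/87091200 = 1/87091200; 3j²(8 1 7; 3 -1 -2) = Δ·Π!·Σ² = 11/408  (sign -1)
B: Δ: 2! 14! 0! / 17! → 1/2040; sum: t=2:+1/174182400 = 1/174182400; 3j²(8 1 7; 2 1 -3) = Δ·Π!·Σ² = 1/136  (sign +1)
I_A²/I_B² = (11/408)/(1/136) = 11/3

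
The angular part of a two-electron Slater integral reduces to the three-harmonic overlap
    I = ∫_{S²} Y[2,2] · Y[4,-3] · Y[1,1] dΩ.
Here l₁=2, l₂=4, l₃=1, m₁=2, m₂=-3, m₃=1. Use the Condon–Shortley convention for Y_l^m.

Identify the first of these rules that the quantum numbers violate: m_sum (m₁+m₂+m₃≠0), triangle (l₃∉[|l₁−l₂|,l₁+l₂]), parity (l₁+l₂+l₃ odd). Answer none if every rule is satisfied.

triangle

azimuthal sum: 2 − 3 + 1 = 0  ✓
2 ≤ 1 ≤ 6 (triangle on l)  ✗
L = 2 + 4 + 1 = 7 (odd)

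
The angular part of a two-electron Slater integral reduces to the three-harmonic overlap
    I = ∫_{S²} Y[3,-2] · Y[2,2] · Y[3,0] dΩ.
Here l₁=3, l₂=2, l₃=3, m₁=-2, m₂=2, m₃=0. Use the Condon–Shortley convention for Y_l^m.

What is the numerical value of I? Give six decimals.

-0.188063

Checks pass: Σm=0; 8 even; l₃=3∈[1,5].
(2·3+1)(2·2+1)(2·3+1) = 245
Δ: 2! 4! 2! / 9! → 1/3780
sum: t=0:+1/24 t=1:−1/4 t=2:+1/24 = -1/6
3j²(3 2 3; 0 0 0) = Δ·Π!·Σ² = 4/105  (sign +1)
sum: t=2:+1/24 = 1/24
3j²(3 2 3; -2 2 0) = Δ·Π!·Σ² = 1/21  (sign -1)
combine: 4πI² = 245·4/105·1/21 = 4/9
take √, sign -1: I = -0.18806319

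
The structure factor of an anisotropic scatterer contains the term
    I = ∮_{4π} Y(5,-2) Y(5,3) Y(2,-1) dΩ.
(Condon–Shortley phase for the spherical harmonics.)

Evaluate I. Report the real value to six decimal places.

-0.161739

Rules hold: Σm=0, L=12 even, 0≤2≤10.
N = 11·11·5 = 605
Δ = 8!·2!·2!/13! = 1/38610
Racah Σ t=3..5: t=3:−1/2880 t=4:+1/576 t=5:−1/2880 = 1/960
⇒ 3j(5 5 2; 0 0 0)² = 10/429, sgn +1
Racah Σ t=6..7: t=6:+1/2880 t=7:−1/10080 = 1/4032
⇒ 3j(5 5 2; -2 3 -1)² = 10/429, sgn -1
4πI² = N·(3j₀)²·(3jₘ)² = 500/1521
I = -1·√(0.328731/4π) = -0.16173926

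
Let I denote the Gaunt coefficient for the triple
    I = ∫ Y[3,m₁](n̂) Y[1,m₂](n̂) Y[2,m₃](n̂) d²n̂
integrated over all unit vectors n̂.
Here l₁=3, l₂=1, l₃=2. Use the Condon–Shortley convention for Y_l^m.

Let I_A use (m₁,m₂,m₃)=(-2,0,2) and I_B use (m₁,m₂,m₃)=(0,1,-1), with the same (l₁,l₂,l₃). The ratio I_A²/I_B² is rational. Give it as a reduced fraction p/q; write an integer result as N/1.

Shared (l₁,l₂,l₃)=(3,1,2): N and (l;000)² cancel in I_A²/I_B².
A: Δ = 2!·4!·0!/7! = 1/105; Racah Σ t=1..1: t=1:−1/24 = -1/24; ⇒ 3j(3 1 2; -2 0 2)² = 1/21, sgn -1
B: Δ = 2!·4!·0!/7! = 1/105; Racah Σ t=2..2: t=2:+1/12 = 1/12; ⇒ 3j(3 1 2; 0 1 -1)² = 1/35, sgn -1
I_A²/I_B² = (1/21)/(1/35) = 5/3

5/3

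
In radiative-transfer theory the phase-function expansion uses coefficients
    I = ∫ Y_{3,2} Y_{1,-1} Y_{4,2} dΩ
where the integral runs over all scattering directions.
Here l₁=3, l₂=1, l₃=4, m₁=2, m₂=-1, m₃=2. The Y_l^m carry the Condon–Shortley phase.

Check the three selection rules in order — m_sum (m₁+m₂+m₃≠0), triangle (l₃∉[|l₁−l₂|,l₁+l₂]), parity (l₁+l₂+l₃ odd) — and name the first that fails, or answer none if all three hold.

m_sum

m₁+m₂+m₃ = 2 − 1 + 2 = 3  ✗
triangle: |3−1|=2 ≤ l₃=4 ≤ 3+1=4
parity: l₁+l₂+l₃ = 8 is even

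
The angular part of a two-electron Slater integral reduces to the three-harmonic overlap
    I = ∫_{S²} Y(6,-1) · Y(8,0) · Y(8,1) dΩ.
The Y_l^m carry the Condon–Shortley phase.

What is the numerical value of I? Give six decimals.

-0.041022

Rules hold: Σm=0, L=22 even, 2≤8≤14.
N = 13·17·17 = 3757
Δ = 6!·6!·10!/23! = 1/13742520792
Racah Σ t=0..6: t=0:+1/41803776000 t=1:−1/435456000 t=2:+1/39813120 t=3:−1/18662400 t=4:+1/39813120 t=5:−1/435456000 t=6:+1/41803776000 = -11/1393459200
⇒ 3j(6 8 8; 0 0 0)² = 600/96577, sgn -1
Racah Σ t=1..6: t=1:−1/2612736000 t=2:+1/99532800 t=3:−1/24883200 t=4:+1/29859840 t=5:−1/174182400 t=6:+1/6967296000 = -11/4180377600
⇒ 3j(6 8 8; -1 0 1)² = 175/193154, sgn +1
4πI² = N·(3j₀)²·(3jₘ)² = 52500/2482597
I = -1·√(0.0211472/4π) = -0.04102245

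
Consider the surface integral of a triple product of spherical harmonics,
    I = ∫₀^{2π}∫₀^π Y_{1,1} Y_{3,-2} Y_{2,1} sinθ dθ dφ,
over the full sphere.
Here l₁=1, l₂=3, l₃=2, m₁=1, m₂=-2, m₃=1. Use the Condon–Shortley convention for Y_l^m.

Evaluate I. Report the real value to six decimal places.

Checks pass: Σm=0; 6 even; l₃=2∈[2,4].
(2·1+1)(2·3+1)(2·2+1) = 105
Δ: 2! 0! 4! / 7! → 1/105
sum: t=1:−1/4 = -1/4
3j²(1 3 2; 0 0 0) = Δ·Π!·Σ² = 3/35  (sign -1)
sum: t=0:+1/12 = 1/12
3j²(1 3 2; 1 -2 1) = Δ·Π!·Σ² = 2/21  (sign -1)
combine: 4πI² = 105·3/35·2/21 = 6/7
take √, sign +1: I = 0.26116903

0.261169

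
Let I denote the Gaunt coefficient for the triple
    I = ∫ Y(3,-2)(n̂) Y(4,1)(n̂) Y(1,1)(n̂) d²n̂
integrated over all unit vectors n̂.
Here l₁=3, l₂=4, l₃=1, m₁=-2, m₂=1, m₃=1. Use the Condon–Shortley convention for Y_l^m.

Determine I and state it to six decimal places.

Rules hold: Σm=0, L=8 even, 1≤1≤7.
N = 7·9·3 = 189
Δ = 6!·0!·2!/9! = 1/252
Racah Σ t=3..3: t=3:−1/36 = -1/36
⇒ 3j(3 4 1; 0 0 0)² = 4/63, sgn +1
Racah Σ t=5..5: t=5:−1/240 = -1/240
⇒ 3j(3 4 1; -2 1 1)² = 1/84, sgn -1
4πI² = N·(3j₀)²·(3jₘ)² = 1/7
I = -1·√(0.142857/4π) = -0.10662181

-0.106622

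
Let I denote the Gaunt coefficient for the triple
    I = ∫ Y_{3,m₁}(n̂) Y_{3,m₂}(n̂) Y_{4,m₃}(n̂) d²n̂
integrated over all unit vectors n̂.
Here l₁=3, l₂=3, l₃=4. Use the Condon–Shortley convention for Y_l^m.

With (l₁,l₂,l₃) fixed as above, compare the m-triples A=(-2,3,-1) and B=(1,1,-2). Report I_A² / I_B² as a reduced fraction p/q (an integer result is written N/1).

3/4

Shared (l₁,l₂,l₃)=(3,3,4): N and (l;000)² cancel in I_A²/I_B².
A: Δ = 2!·4!·4!/11! = 1/34650; Racah Σ t=2..2: t=2:+1/288 = 1/288; ⇒ 3j(3 3 4; -2 3 -1)² = 5/231, sgn -1
B: Δ = 2!·4!·4!/11! = 1/34650; Racah Σ t=0..2: t=0:+1/192 t=1:−1/36 t=2:+1/192 = -5/288; ⇒ 3j(3 3 4; 1 1 -2)² = 20/693, sgn -1
I_A²/I_B² = (5/231)/(20/693) = 3/4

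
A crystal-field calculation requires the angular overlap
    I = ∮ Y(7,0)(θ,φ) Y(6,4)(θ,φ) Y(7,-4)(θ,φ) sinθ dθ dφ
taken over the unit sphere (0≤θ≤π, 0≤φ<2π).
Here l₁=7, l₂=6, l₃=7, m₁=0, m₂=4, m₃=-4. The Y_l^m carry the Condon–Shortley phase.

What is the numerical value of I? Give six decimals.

0.012650

m-sum 0 ✓  L=20 even ✓  1≤7≤13 ✓
Π(2lᵢ+1) = 15×13×15 = 2925
triangle coeff Δ(7,6,7) = 1/2444321880
Σ_t [0,6]: t=0:+1/2612736000 t=1:−1/20736000 t=2:+1/1658880 t=3:−1/746496 t=4:+1/1658880 t=5:−1/20736000 t=6:+1/2612736000 = -1/4354560
(3j)²=1000/138567 [(7 6 7; 0 0 0)], sign=+1
Σ_t [4,6]: t=4:+1/24883200 t=5:−1/20736000 t=6:+1/174182400 = -1/435456000
(3j)²=2/20995 [(7 6 7; 0 4 -4)], sign=+1
⇒ 4πI² = 30000/14919047
I = (+1)√(30000/14919047/(4π)) = 0.01264984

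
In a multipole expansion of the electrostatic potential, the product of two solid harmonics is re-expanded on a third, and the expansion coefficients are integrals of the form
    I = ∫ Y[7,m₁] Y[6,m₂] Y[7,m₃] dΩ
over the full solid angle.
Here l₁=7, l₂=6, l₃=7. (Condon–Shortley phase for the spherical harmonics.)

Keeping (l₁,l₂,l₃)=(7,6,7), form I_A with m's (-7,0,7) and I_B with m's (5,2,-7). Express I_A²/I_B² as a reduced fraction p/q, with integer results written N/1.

13/60

Shared (l₁,l₂,l₃)=(7,6,7): N and (l;000)² cancel in I_A²/I_B².
A: Δ = 6!·8!·6!/21! = 1/2444321880; Racah Σ t=6..6: t=6:+1/20901888000 = 1/20901888000; ⇒ 3j(7 6 7; -7 0 7)² = 143/38760, sgn +1
B: Δ = 6!·8!·6!/21! = 1/2444321880; Racah Σ t=2..2: t=2:+1/1393459200 = 1/1393459200; ⇒ 3j(7 6 7; 5 2 -7)² = 11/646, sgn +1
I_A²/I_B² = (143/38760)/(11/646) = 13/60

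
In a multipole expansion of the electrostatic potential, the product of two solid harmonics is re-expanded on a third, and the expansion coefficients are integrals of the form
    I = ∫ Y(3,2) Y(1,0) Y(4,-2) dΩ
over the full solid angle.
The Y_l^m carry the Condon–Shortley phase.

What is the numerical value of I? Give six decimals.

0.213244

m-sum 0 ✓  L=8 even ✓  2≤4≤4 ✓
Π(2lᵢ+1) = 7×3×9 = 189
triangle coeff Δ(3,1,4) = 1/252
Σ_t [0,0]: t=0:+1/36 = 1/36
(3j)²=4/63 [(3 1 4; 0 0 0)], sign=+1
Σ_t [0,0]: t=0:+1/120 = 1/120
(3j)²=1/21 [(3 1 4; 2 0 -2)], sign=+1
⇒ 4πI² = 4/7
I = (+1)√(4/7/(4π)) = 0.21324362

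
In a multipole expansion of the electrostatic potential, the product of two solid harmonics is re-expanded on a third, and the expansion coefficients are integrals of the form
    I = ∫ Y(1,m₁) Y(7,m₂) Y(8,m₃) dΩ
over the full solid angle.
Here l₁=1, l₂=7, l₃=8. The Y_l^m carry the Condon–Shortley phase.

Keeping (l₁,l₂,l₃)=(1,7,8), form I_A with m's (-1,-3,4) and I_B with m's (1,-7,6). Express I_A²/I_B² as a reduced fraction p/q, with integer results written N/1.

Same 1,7,8: normalisation and zero-m 3j drop out of the ratio.
A: Δ: 0! 2! 14! / 17! → 1/2040; sum: t=0:+1/174182400 = 1/174182400; 3j²(1 7 8; -1 -3 4) = Δ·Π!·Σ² = 11/340  (sign +1)
B: Δ: 0! 2! 14! / 17! → 1/2040; sum: t=0:+1/174356582400 = 1/174356582400; 3j²(1 7 8; 1 -7 6) = Δ·Π!·Σ² = 1/2040  (sign +1)
I_A²/I_B² = (11/340)/(1/2040) = 66/1

66/1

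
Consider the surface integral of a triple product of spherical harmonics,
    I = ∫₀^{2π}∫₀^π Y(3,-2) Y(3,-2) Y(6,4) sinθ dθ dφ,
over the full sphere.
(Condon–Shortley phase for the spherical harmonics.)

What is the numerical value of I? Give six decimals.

0.266131

Checks pass: Σm=0; 12 even; l₃=6∈[0,6].
(2·3+1)(2·3+1)(2·6+1) = 637
Δ: 0! 6! 6! / 13! → 1/12012
sum: t=0:+1/1296 = 1/1296
3j²(3 3 6; 0 0 0) = Δ·Π!·Σ² = 100/3003  (sign +1)
sum: t=0:+1/14400 = 1/14400
3j²(3 3 6; -2 -2 4) = Δ·Π!·Σ² = 6/143  (sign +1)
combine: 4πI² = 637·100/3003·6/143 = 1400/1573
take √, sign +1: I = 0.26613055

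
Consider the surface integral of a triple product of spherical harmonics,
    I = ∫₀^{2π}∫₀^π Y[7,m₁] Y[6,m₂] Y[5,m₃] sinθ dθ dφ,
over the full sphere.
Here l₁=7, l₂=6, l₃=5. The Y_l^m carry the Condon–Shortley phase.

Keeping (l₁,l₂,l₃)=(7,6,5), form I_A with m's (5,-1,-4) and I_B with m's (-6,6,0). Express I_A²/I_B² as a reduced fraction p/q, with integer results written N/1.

3584/6435

Same 7,6,5: normalisation and zero-m 3j drop out of the ratio.
A: Δ: 8! 6! 4! / 19! → 1/174594420; sum: t=1:−1/14515200 t=2:+1/6220800 = 1/10886400; 3j²(7 6 5; 5 -1 -4) = Δ·Π!·Σ² = 128/12597  (sign -1)
B: Δ: 8! 6! 4! / 19! → 1/174594420; sum: t=8:+1/116121600 = 1/116121600; 3j²(7 6 5; -6 6 0) = Δ·Π!·Σ² = 165/9044  (sign -1)
I_A²/I_B² = (128/12597)/(165/9044) = 3584/6435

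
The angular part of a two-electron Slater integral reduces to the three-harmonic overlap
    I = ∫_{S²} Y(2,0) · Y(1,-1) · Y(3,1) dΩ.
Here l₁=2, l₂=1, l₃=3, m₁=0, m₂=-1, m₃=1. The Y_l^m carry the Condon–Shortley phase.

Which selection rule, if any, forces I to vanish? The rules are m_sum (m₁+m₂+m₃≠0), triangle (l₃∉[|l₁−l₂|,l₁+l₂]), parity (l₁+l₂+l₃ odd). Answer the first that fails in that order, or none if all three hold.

none

m₁+m₂+m₃ = 0 − 1 + 1 = 0  ✓
triangle: |2−1|=1 ≤ l₃=3 ≤ 2+1=3  ✓
parity: l₁+l₂+l₃ = 6 is even  ✓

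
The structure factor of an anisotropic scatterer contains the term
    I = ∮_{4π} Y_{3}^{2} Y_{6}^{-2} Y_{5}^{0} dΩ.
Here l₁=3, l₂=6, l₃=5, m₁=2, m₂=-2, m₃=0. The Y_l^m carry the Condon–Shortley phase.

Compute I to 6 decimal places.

Rules hold: Σm=0, L=14 even, 3≤5≤9.
N = 7·13·11 = 1001
Δ = 4!·2!·8!/15! = 1/675675
Racah Σ t=1..3: t=1:−1/8640 t=2:+1/2304 t=3:−1/8640 = 7/34560
⇒ 3j(3 6 5; 0 0 0)² = 7/429, sgn -1
Racah Σ t=0..1: t=0:+1/13824 t=1:−1/8640 = -1/23040
⇒ 3j(3 6 5; 2 -2 0)² = 2/429, sgn +1
4πI² = N·(3j₀)²·(3jₘ)² = 98/1287
I = -1·√(0.0761461/4π) = -0.07784287

-0.077843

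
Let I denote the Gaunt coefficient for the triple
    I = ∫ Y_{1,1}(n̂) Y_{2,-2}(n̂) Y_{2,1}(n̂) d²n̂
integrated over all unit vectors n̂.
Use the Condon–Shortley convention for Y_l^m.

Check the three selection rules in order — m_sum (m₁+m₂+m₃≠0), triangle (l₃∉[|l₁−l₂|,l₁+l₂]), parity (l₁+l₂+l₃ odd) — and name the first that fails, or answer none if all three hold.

azimuthal sum: 1 − 2 + 1 = 0  ✓
1 ≤ 2 ≤ 3 (triangle on l)  ✓
L = 1 + 2 + 2 = 5 (odd)  ✗

parity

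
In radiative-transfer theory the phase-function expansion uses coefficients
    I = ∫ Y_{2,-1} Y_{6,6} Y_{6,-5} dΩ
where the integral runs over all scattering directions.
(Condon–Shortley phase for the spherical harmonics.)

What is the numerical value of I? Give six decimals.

Rules hold: Σm=0, L=14 even, 4≤6≤8.
N = 5·13·13 = 845
Δ = 2!·2!·10!/15! = 1/90090
Racah Σ t=0..2: t=0:+1/69120 t=1:−1/14400 t=2:+1/69120 = -7/172800
⇒ 3j(2 6 6; 0 0 0)² = 14/715, sgn -1
Racah Σ t=2..2: t=2:+1/7257600 = 1/7257600
⇒ 3j(2 6 6; -1 6 -5)² = 11/455, sgn -1
4πI² = N·(3j₀)²·(3jₘ)² = 2/5
I = +1·√(0.4/4π) = 0.17841241

0.178412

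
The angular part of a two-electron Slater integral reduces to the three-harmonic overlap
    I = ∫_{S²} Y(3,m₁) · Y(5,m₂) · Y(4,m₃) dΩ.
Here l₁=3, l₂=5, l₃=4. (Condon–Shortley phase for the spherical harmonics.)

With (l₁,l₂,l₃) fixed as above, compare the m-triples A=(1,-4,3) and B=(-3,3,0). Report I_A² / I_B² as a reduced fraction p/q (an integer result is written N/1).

7/150

l's match ⇒ only the (l;m) 3-j factors differ between A and B.
A: triangle coeff Δ(3,5,4) = 1/180180; Σ_t [0,1]: t=0:+1/5760 t=1:−1/4320 = -1/17280; (3j)²=7/4290 [(3 5 4; 1 -4 3)], sign=+1
B: triangle coeff Δ(3,5,4) = 1/180180; Σ_t [4,4]: t=4:+1/2304 = 1/2304; (3j)²=5/143 [(3 5 4; -3 3 0)], sign=+1
I_A²/I_B² = (7/4290)/(5/143) = 7/150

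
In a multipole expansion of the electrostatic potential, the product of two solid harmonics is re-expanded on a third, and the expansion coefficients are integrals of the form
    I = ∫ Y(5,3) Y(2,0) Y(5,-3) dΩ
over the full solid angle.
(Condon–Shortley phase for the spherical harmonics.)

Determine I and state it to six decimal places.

-0.016174

Checks pass: Σm=0; 12 even; l₃=5∈[3,7].
(2·5+1)(2·2+1)(2·5+1) = 605
Δ: 2! 8! 2! / 13! → 1/38610
sum: t=0:+1/2880 t=1:−1/576 t=2:+1/2880 = -1/960
3j²(5 2 5; 0 0 0) = Δ·Π!·Σ² = 10/429  (sign +1)
sum: t=0:+1/5760 t=1:−1/5040 t=2:+1/161280 = -1/53760
3j²(5 2 5; 3 0 -3) = Δ·Π!·Σ² = 1/4290  (sign -1)
combine: 4πI² = 605·10/429·1/4290 = 5/1521
take √, sign -1: I = -0.01617393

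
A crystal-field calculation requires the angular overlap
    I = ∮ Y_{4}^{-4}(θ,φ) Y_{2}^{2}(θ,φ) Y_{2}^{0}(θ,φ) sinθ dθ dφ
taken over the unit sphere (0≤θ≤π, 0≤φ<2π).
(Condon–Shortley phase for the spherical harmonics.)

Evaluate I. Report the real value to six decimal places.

m-sum = -4 + 2 + 0 = -2 ≠ 0 ⇒ I = 0

0.000000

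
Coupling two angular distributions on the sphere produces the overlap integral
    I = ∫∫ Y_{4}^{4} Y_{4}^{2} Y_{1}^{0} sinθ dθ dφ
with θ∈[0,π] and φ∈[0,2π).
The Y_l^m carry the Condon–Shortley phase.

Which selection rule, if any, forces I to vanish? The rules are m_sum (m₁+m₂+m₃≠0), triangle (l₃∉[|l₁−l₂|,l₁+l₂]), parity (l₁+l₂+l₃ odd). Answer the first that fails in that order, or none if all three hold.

Σmᵢ = 6  ✗
l₃∈[|l₁−l₂|,l₁+l₂]=[0,8], have l₃=1
Σlᵢ = 9 ⇒ odd

m_sum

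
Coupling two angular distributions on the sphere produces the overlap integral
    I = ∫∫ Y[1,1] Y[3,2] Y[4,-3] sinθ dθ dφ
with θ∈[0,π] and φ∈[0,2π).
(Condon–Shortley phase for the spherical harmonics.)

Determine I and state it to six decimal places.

-0.282095

Checks pass: Σm=0; 8 even; l₃=4∈[2,4].
(2·1+1)(2·3+1)(2·4+1) = 189
Δ: 0! 2! 6! / 9! → 1/252
sum: t=0:+1/36 = 1/36
3j²(1 3 4; 0 0 0) = Δ·Π!·Σ² = 4/63  (sign +1)
sum: t=0:+1/240 = 1/240
3j²(1 3 4; 1 2 -3) = Δ·Π!·Σ² = 1/12  (sign -1)
combine: 4πI² = 189·4/63·1/12 = 1/1
take √, sign -1: I = -0.28209479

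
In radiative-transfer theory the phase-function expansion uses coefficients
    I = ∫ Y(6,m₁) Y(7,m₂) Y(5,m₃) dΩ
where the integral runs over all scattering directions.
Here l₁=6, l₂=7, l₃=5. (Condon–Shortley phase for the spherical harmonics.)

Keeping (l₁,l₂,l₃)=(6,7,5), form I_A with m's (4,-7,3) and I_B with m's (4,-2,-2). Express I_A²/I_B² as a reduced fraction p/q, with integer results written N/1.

12012/841

l's match ⇒ only the (l;m) 3-j factors differ between A and B.
A: triangle coeff Δ(6,7,5) = 1/174594420; Σ_t [0,0]: t=0:+1/116121600 = 1/116121600; (3j)²=7/323 [(6 7 5; 4 -7 3)], sign=+1
B: triangle coeff Δ(6,7,5) = 1/174594420; Σ_t [0,2]: t=0:+1/19353600 t=1:−1/1451520 t=2:+1/1244160 = 29/174182400; (3j)²=841/554268 [(6 7 5; 4 -2 -2)], sign=-1
I_A²/I_B² = (7/323)/(841/554268) = 12012/841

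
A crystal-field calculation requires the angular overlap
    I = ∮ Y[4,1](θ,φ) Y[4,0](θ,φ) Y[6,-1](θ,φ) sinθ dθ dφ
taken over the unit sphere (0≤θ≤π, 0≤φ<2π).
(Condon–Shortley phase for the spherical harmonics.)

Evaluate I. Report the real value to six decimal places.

Checks pass: Σm=0; 14 even; l₃=6∈[0,8].
(2·4+1)(2·4+1)(2·6+1) = 1053
Δ: 2! 6! 6! / 15! → 1/1261260
sum: t=0:+1/4608 t=1:−1/1296 t=2:+1/4608 = -7/20736
3j²(4 4 6; 0 0 0) = Δ·Π!·Σ² = 20/1287  (sign -1)
sum: t=0:+1/3456 t=1:−1/1728 t=2:+1/11520 = -7/34560
3j²(4 4 6; 1 0 -1) = Δ·Π!·Σ² = 7/858  (sign +1)
combine: 4πI² = 1053·20/1287·7/858 = 210/1573
take √, sign -1: I = -0.10307192

-0.103072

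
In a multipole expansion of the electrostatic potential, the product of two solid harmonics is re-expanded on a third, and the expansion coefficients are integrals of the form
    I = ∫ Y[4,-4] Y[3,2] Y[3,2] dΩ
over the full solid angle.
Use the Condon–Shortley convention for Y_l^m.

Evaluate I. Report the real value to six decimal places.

0.214561

m-sum 0 ✓  L=10 even ✓  1≤3≤7 ✓
Π(2lᵢ+1) = 9×7×7 = 441
triangle coeff Δ(4,3,3) = 1/34650
Σ_t [1,3]: t=1:−1/72 t=2:+1/16 t=3:−1/72 = 5/144
(3j)²=2/77 [(4 3 3; 0 0 0)], sign=-1
Σ_t [4,4]: t=4:+1/576 = 1/576
(3j)²=5/99 [(4 3 3; -4 2 2)], sign=-1
⇒ 4πI² = 70/121
I = (+1)√(70/121/(4π)) = 0.21456131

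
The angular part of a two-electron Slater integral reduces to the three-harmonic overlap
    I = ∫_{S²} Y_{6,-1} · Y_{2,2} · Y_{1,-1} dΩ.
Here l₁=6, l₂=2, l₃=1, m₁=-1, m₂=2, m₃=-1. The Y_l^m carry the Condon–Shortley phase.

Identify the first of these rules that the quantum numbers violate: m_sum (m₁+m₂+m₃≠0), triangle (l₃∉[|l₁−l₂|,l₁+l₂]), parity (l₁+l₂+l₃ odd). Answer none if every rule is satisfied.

triangle

azimuthal sum: -1 + 2 − 1 = 0  ✓
4 ≤ 1 ≤ 8 (triangle on l)  ✗
L = 6 + 2 + 1 = 9 (odd)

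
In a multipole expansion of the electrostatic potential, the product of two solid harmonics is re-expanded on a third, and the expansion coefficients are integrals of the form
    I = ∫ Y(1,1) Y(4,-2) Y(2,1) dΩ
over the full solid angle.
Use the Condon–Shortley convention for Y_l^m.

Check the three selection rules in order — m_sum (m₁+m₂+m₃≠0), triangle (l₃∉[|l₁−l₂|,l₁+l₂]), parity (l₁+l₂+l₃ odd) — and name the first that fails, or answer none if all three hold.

triangle

Σmᵢ = 0  ✓
l₃∈[|l₁−l₂|,l₁+l₂]=[3,5], have l₃=2  ✗
Σlᵢ = 7 ⇒ odd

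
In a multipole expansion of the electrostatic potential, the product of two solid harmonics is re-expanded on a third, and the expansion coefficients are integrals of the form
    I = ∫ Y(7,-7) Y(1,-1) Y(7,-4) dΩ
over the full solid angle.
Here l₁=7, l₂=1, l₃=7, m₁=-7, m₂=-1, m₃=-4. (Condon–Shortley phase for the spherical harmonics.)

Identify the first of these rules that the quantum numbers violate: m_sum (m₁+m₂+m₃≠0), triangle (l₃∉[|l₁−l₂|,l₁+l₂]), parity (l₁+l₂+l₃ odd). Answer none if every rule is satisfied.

Σmᵢ = -12  ✗
l₃∈[|l₁−l₂|,l₁+l₂]=[6,8], have l₃=7
Σlᵢ = 15 ⇒ odd

m_sum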